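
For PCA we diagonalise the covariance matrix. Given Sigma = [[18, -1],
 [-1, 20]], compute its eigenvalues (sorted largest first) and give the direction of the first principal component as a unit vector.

Step 1 — characteristic polynomial of 2×2 Sigma:
  det(Sigma - λI) = λ² - trace · λ + det = 0.
  trace = 18 + 20 = 38, det = 18·20 - (-1)² = 359.
Step 2 — discriminant:
  Δ = trace² - 4·det = 1444 - 1436 = 8.
Step 3 — eigenvalues:
  λ = (trace ± √Δ)/2 = (38 ± 2.8284)/2,
  λ_1 = 20.4142,  λ_2 = 17.5858.

Step 4 — unit eigenvector for λ_1: solve (Sigma - λ_1 I)v = 0. First row:
  (18 - 20.4142)·v_x + (-1)·v_y = 0, i.e. (-2.4142)·v_x + (-1)·v_y = 0,
  so v ∝ (b, λ_1 - a) = (-1, 2.4142); multiply by -1 so the first entry is positive: u = (1, -2.4142).
  ||u|| = √((1)² + (-2.4142)²) = √(6.8284) ≈ 2.6131,
  v_1 = u/||u|| ≈ (0.3827, -0.9239) (||v_1|| = 1).

λ_1 = 20.4142,  λ_2 = 17.5858;  v_1 ≈ (0.3827, -0.9239)


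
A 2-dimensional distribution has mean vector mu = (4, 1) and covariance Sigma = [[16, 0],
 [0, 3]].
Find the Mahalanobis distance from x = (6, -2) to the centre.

Step 1 — centre the observation: (x - mu) = (2, -3).

Step 2 — invert Sigma. det(Sigma) = 16·3 - (0)² = 48.
  Sigma^{-1} = (1/det) · [[d, -b], [-b, a]] = [[0.0625, 0],
 [0, 0.3333]].

Step 3 — form the quadratic (x - mu)^T · Sigma^{-1} · (x - mu):
  Sigma^{-1} · (x - mu) = (0.125, -1).
  (x - mu)^T · [Sigma^{-1} · (x - mu)] = (2)·(0.125) + (-3)·(-1) = 3.25.

Step 4 — take square root: d = √(3.25) ≈ 1.8028.

d(x, mu) = √(3.25) ≈ 1.8028


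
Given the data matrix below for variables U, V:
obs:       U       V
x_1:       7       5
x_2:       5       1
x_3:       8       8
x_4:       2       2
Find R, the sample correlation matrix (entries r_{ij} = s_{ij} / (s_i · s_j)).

Step 1 — column means:
  mean(U) = (7 + 5 + 8 + 2) / 4 = 22/4 = 5.5
  mean(V) = (5 + 1 + 8 + 2) / 4 = 16/4 = 4

Step 2 — sample variances and covariances s[i,j] = (1/(n-1)) · Σ_k (x_{k,i} - mean_i) · (x_{k,j} - mean_j), with n-1 = 3:
  s[U,U] = ((1.5)·(1.5) + (-0.5)·(-0.5) + (2.5)·(2.5) + (-3.5)·(-3.5)) / 3 = 21/3 = 7
  s[U,V] = ((1.5)·(1) + (-0.5)·(-3) + (2.5)·(4) + (-3.5)·(-2)) / 3 = 20/3 = 6.6667
  s[V,V] = ((1)·(1) + (-3)·(-3) + (4)·(4) + (-2)·(-2)) / 3 = 30/3 = 10
  Sample standard deviations s_i = √(s[i,i]):
  s(U) = √(7) = 2.6458
  s(V) = √(10) = 3.1623

Step 3 — r_{ij} = s_{ij} / (s_i · s_j):
  r[U,U] = 1 (diagonal).
  r[U,V] = 6.6667 / (2.6458 · 3.1623) = 6.6667 / 8.3666 = 0.7968
  r[V,V] = 1 (diagonal).

R is symmetric with unit diagonal. Assembling:

R = [[1, 0.7968],
 [0.7968, 1]]


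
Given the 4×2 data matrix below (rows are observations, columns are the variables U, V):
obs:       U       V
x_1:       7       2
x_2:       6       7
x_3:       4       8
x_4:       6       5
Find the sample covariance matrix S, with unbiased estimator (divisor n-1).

Step 1 — column means:
  mean(U) = (7 + 6 + 4 + 6) / 4 = 23/4 = 5.75
  mean(V) = (2 + 7 + 8 + 5) / 4 = 22/4 = 5.5

Step 2 — sample covariance S[i,j] = (1/(n-1)) · Σ_k (x_{k,i} - mean_i) · (x_{k,j} - mean_j), with n-1 = 3.
  S[U,U] = ((1.25)·(1.25) + (0.25)·(0.25) + (-1.75)·(-1.75) + (0.25)·(0.25)) / 3 = 4.75/3 = 1.5833
  S[U,V] = ((1.25)·(-3.5) + (0.25)·(1.5) + (-1.75)·(2.5) + (0.25)·(-0.5)) / 3 = -8.5/3 = -2.8333
  S[V,V] = ((-3.5)·(-3.5) + (1.5)·(1.5) + (2.5)·(2.5) + (-0.5)·(-0.5)) / 3 = 21/3 = 7

S is symmetric (S[j,i] = S[i,j]). Assembling:

S = [[1.5833, -2.8333],
 [-2.8333, 7]]


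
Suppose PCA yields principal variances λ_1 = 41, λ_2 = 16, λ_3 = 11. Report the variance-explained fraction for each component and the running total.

Step 1 — total variance = trace(Sigma) = Σ λ_i = 41 + 16 + 11 = 68.

Step 2 — fraction explained by component i = λ_i / Σ λ:
  PC1: 41/68 = 0.6029
  PC2: 16/68 = 0.2353
  PC3: 11/68 = 0.1618

Step 3 — cumulative fraction after k components = (λ_1 + ... + λ_k) / Σ λ:
  k = 1: 41/68 = 0.6029
  k = 2: (41 + 16)/68 = 57/68 = 0.8382
  k = 3: (41 + 16 + 11)/68 = 68/68 = 1

Summary (fraction, with percent):

explained: PC1 0.6029 (60.29%), PC2 0.2353 (23.53%), PC3 0.1618 (16.18%);  cumulative: 0.6029, 0.8382, 1


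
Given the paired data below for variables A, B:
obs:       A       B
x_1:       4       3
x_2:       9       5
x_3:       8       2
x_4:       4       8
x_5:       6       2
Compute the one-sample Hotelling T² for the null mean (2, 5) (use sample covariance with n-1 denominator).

Step 1 — sample mean vector:
  mean(A) = (4 + 9 + 8 + 4 + 6) / 5 = 31/5 = 6.2
  mean(B) = (3 + 5 + 2 + 8 + 2) / 5 = 20/5 = 4
  x̄ = (6.2, 4),  deviation x̄ - mu_0 = (6.2, 4) - (2, 5) = (4.2, -1).

Step 2 — sample covariance matrix, S[i,j] = (1/(n-1)) · Σ_k (x_{k,i} - mean_i) · (x_{k,j} - mean_j), divisor n-1 = 4:
  S[A,A] = ((-2.2)·(-2.2) + (2.8)·(2.8) + (1.8)·(1.8) + (-2.2)·(-2.2) + (-0.2)·(-0.2)) / 4 = 20.8/4 = 5.2
  S[A,B] = ((-2.2)·(-1) + (2.8)·(1) + (1.8)·(-2) + (-2.2)·(4) + (-0.2)·(-2)) / 4 = -7/4 = -1.75
  S[B,B] = ((-1)·(-1) + (1)·(1) + (-2)·(-2) + (4)·(4) + (-2)·(-2)) / 4 = 26/4 = 6.5
  S = [[5.2, -1.75],
 [-1.75, 6.5]].

Step 3 — invert S. det(S) = 5.2·6.5 - (-1.75)² = 30.7375.
  S^{-1} = (1/det) · [[d, -b], [-b, a]] = [[0.2115, 0.0569],
 [0.0569, 0.1692]].

Step 4 — quadratic form (x̄ - mu_0)^T · S^{-1} · (x̄ - mu_0):
  S^{-1} · (x̄ - mu_0) = (0.8312, 0.0699),
  (x̄ - mu_0)^T · [...] = (4.2)·(0.8312) + (-1)·(0.0699) = 3.4212.

Step 5 — scale by n: T² = 5 · 3.4212 = 17.1061.

T² ≈ 17.1061


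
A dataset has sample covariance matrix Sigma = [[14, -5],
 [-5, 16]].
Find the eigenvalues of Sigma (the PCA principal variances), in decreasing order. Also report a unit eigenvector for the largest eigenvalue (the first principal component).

Step 1 — characteristic polynomial of 2×2 Sigma:
  det(Sigma - λI) = λ² - trace · λ + det = 0.
  trace = 14 + 16 = 30, det = 14·16 - (-5)² = 199.
Step 2 — discriminant:
  Δ = trace² - 4·det = 900 - 796 = 104.
Step 3 — eigenvalues:
  λ = (trace ± √Δ)/2 = (30 ± 10.198)/2,
  λ_1 = 20.099,  λ_2 = 9.901.

Step 4 — unit eigenvector for λ_1: solve (Sigma - λ_1 I)v = 0. First row:
  (14 - 20.099)·v_x + (-5)·v_y = 0, i.e. (-6.099)·v_x + (-5)·v_y = 0,
  so v ∝ (b, λ_1 - a) = (-5, 6.099); multiply by -1 so the first entry is positive: u = (5, -6.099).
  ||u|| = √((5)² + (-6.099)²) = √(62.198) ≈ 7.8866,
  v_1 = u/||u|| ≈ (0.634, -0.7733) (||v_1|| = 1).

λ_1 = 20.099,  λ_2 = 9.901;  v_1 ≈ (0.634, -0.7733)


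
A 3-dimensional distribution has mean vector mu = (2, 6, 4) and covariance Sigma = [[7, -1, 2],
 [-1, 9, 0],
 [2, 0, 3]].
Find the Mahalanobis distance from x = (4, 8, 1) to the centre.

Step 1 — centre the observation: (x - mu) = (2, 2, -3).

Step 2 — invert Sigma (cofactor / det for 3×3, or solve directly):
  Sigma^{-1} = [[0.18, 0.02, -0.12],
 [0.02, 0.1133, -0.0133],
 [-0.12, -0.0133, 0.4133]].

Step 3 — form the quadratic (x - mu)^T · Sigma^{-1} · (x - mu):
  Sigma^{-1} · (x - mu) = (0.76, 0.3067, -1.5067).
  (x - mu)^T · [Sigma^{-1} · (x - mu)] = (2)·(0.76) + (2)·(0.3067) + (-3)·(-1.5067) = 6.6533.

Step 4 — take square root: d = √(6.6533) ≈ 2.5794.

d(x, mu) = √(6.6533) ≈ 2.5794


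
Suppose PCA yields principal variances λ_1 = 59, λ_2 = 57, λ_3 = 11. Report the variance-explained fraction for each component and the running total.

Step 1 — total variance = trace(Sigma) = Σ λ_i = 59 + 57 + 11 = 127.

Step 2 — fraction explained by component i = λ_i / Σ λ:
  PC1: 59/127 = 0.4646
  PC2: 57/127 = 0.4488
  PC3: 11/127 = 0.0866

Step 3 — cumulative fraction after k components = (λ_1 + ... + λ_k) / Σ λ:
  k = 1: 59/127 = 0.4646
  k = 2: (59 + 57)/127 = 116/127 = 0.9134
  k = 3: (59 + 57 + 11)/127 = 127/127 = 1

Summary (fraction, with percent):

explained: PC1 0.4646 (46.46%), PC2 0.4488 (44.88%), PC3 0.0866 (8.66%);  cumulative: 0.4646, 0.9134, 1


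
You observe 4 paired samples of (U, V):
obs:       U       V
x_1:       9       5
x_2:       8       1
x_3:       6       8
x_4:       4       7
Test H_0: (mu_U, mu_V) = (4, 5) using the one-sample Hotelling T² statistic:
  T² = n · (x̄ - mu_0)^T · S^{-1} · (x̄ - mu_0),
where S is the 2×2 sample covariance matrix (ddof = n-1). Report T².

Step 1 — sample mean vector:
  mean(U) = (9 + 8 + 6 + 4) / 4 = 27/4 = 6.75
  mean(V) = (5 + 1 + 8 + 7) / 4 = 21/4 = 5.25
  x̄ = (6.75, 5.25),  deviation x̄ - mu_0 = (6.75, 5.25) - (4, 5) = (2.75, 0.25).

Step 2 — sample covariance matrix, S[i,j] = (1/(n-1)) · Σ_k (x_{k,i} - mean_i) · (x_{k,j} - mean_j), divisor n-1 = 3:
  S[U,U] = ((2.25)·(2.25) + (1.25)·(1.25) + (-0.75)·(-0.75) + (-2.75)·(-2.75)) / 3 = 14.75/3 = 4.9167
  S[U,V] = ((2.25)·(-0.25) + (1.25)·(-4.25) + (-0.75)·(2.75) + (-2.75)·(1.75)) / 3 = -12.75/3 = -4.25
  S[V,V] = ((-0.25)·(-0.25) + (-4.25)·(-4.25) + (2.75)·(2.75) + (1.75)·(1.75)) / 3 = 28.75/3 = 9.5833
  S = [[4.9167, -4.25],
 [-4.25, 9.5833]].

Step 3 — invert S. det(S) = 4.9167·9.5833 - (-4.25)² = 29.0556.
  S^{-1} = (1/det) · [[d, -b], [-b, a]] = [[0.3298, 0.1463],
 [0.1463, 0.1692]].

Step 4 — quadratic form (x̄ - mu_0)^T · S^{-1} · (x̄ - mu_0):
  S^{-1} · (x̄ - mu_0) = (0.9436, 0.4446),
  (x̄ - mu_0)^T · [...] = (2.75)·(0.9436) + (0.25)·(0.4446) = 2.706.

Step 5 — scale by n: T² = 4 · 2.706 = 10.8241.

T² ≈ 10.8241


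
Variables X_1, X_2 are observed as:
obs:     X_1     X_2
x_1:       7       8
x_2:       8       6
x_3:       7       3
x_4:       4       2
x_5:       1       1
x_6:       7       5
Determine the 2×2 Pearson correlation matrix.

Step 1 — column means:
  mean(X_1) = (7 + 8 + 7 + 4 + 1 + 7) / 6 = 34/6 = 5.6667
  mean(X_2) = (8 + 6 + 3 + 2 + 1 + 5) / 6 = 25/6 = 4.1667

Step 2 — sample variances and covariances s[i,j] = (1/(n-1)) · Σ_k (x_{k,i} - mean_i) · (x_{k,j} - mean_j), with n-1 = 5:
  s[X_1,X_1] = ((1.3333)·(1.3333) + (2.3333)·(2.3333) + (1.3333)·(1.3333) + (-1.6667)·(-1.6667) + (-4.6667)·(-4.6667) + (1.3333)·(1.3333)) / 5 = 35.3333/5 = 7.0667
  s[X_1,X_2] = ((1.3333)·(3.8333) + (2.3333)·(1.8333) + (1.3333)·(-1.1667) + (-1.6667)·(-2.1667) + (-4.6667)·(-3.1667) + (1.3333)·(0.8333)) / 5 = 27.3333/5 = 5.4667
  s[X_2,X_2] = ((3.8333)·(3.8333) + (1.8333)·(1.8333) + (-1.1667)·(-1.1667) + (-2.1667)·(-2.1667) + (-3.1667)·(-3.1667) + (0.8333)·(0.8333)) / 5 = 34.8333/5 = 6.9667
  Sample standard deviations s_i = √(s[i,i]):
  s(X_1) = √(7.0667) = 2.6583
  s(X_2) = √(6.9667) = 2.6394

Step 3 — r_{ij} = s_{ij} / (s_i · s_j):
  r[X_1,X_1] = 1 (diagonal).
  r[X_1,X_2] = 5.4667 / (2.6583 · 2.6394) = 5.4667 / 7.0165 = 0.7791
  r[X_2,X_2] = 1 (diagonal).

R is symmetric with unit diagonal. Assembling:

R = [[1, 0.7791],
 [0.7791, 1]]


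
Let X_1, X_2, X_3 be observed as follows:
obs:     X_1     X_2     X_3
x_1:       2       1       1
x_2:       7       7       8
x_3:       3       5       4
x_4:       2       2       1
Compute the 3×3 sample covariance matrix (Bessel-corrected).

Step 1 — column means:
  mean(X_1) = (2 + 7 + 3 + 2) / 4 = 14/4 = 3.5
  mean(X_2) = (1 + 7 + 5 + 2) / 4 = 15/4 = 3.75
  mean(X_3) = (1 + 8 + 4 + 1) / 4 = 14/4 = 3.5

Step 2 — sample covariance S[i,j] = (1/(n-1)) · Σ_k (x_{k,i} - mean_i) · (x_{k,j} - mean_j), with n-1 = 3.
  S[X_1,X_1] = ((-1.5)·(-1.5) + (3.5)·(3.5) + (-0.5)·(-0.5) + (-1.5)·(-1.5)) / 3 = 17/3 = 5.6667
  S[X_1,X_2] = ((-1.5)·(-2.75) + (3.5)·(3.25) + (-0.5)·(1.25) + (-1.5)·(-1.75)) / 3 = 17.5/3 = 5.8333
  S[X_1,X_3] = ((-1.5)·(-2.5) + (3.5)·(4.5) + (-0.5)·(0.5) + (-1.5)·(-2.5)) / 3 = 23/3 = 7.6667
  S[X_2,X_2] = ((-2.75)·(-2.75) + (3.25)·(3.25) + (1.25)·(1.25) + (-1.75)·(-1.75)) / 3 = 22.75/3 = 7.5833
  S[X_2,X_3] = ((-2.75)·(-2.5) + (3.25)·(4.5) + (1.25)·(0.5) + (-1.75)·(-2.5)) / 3 = 26.5/3 = 8.8333
  S[X_3,X_3] = ((-2.5)·(-2.5) + (4.5)·(4.5) + (0.5)·(0.5) + (-2.5)·(-2.5)) / 3 = 33/3 = 11

S is symmetric (S[j,i] = S[i,j]). Assembling:

S = [[5.6667, 5.8333, 7.6667],
 [5.8333, 7.5833, 8.8333],
 [7.6667, 8.8333, 11]]


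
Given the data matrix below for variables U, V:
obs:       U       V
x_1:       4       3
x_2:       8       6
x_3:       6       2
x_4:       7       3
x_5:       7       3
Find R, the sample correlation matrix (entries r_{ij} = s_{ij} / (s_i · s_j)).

Step 1 — column means:
  mean(U) = (4 + 8 + 6 + 7 + 7) / 5 = 32/5 = 6.4
  mean(V) = (3 + 6 + 2 + 3 + 3) / 5 = 17/5 = 3.4

Step 2 — sample variances and covariances s[i,j] = (1/(n-1)) · Σ_k (x_{k,i} - mean_i) · (x_{k,j} - mean_j), with n-1 = 4:
  s[U,U] = ((-2.4)·(-2.4) + (1.6)·(1.6) + (-0.4)·(-0.4) + (0.6)·(0.6) + (0.6)·(0.6)) / 4 = 9.2/4 = 2.3
  s[U,V] = ((-2.4)·(-0.4) + (1.6)·(2.6) + (-0.4)·(-1.4) + (0.6)·(-0.4) + (0.6)·(-0.4)) / 4 = 5.2/4 = 1.3
  s[V,V] = ((-0.4)·(-0.4) + (2.6)·(2.6) + (-1.4)·(-1.4) + (-0.4)·(-0.4) + (-0.4)·(-0.4)) / 4 = 9.2/4 = 2.3
  Sample standard deviations s_i = √(s[i,i]):
  s(U) = √(2.3) = 1.5166
  s(V) = √(2.3) = 1.5166

Step 3 — r_{ij} = s_{ij} / (s_i · s_j):
  r[U,U] = 1 (diagonal).
  r[U,V] = 1.3 / (1.5166 · 1.5166) = 1.3 / 2.3 = 0.5652
  r[V,V] = 1 (diagonal).

R is symmetric with unit diagonal. Assembling:

R = [[1, 0.5652],
 [0.5652, 1]]


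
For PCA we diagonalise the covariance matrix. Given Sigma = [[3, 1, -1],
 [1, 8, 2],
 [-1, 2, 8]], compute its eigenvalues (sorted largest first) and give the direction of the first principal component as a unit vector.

Step 1 — characteristic polynomial p(λ) = det(λI - Sigma) = λ³ - tr·λ² + c_1·λ - det, where tr = trace, c_1 = sum of the principal 2×2 minors, det = det(Sigma):
  tr = 3 + 8 + 8 = 19,
  c_1 = (3·8 - (1)²) + (3·8 - (-1)²) + (8·8 - (2)²) = 23 + 23 + 60 = 106,
  det = 3·(8·8 - (2)²) - (1)·((1)·8 - (2)·(-1)) + (-1)·((1)·(2) - 8·(-1)) = 3·(60) - (1)·(10) + (-1)·(10) = 160.
  So p(λ) = λ³ - 19λ² + 106λ - 160.
Step 2 — look for an integer root (rational root theorem: any rational root is an integer divisor of 160). Testing λ = 10:
  p(10) = 1000 - 1900 + 1060 - 160 = 0  ✓
  Dividing out (λ - 10): p(λ) = (λ - 10)(λ² - 9λ + 16).
Step 3 — remaining eigenvalues from the quadratic λ² - 9λ + 16 = 0:
  Δ = 9² - 4·16 = 81 - 64 = 17,  λ = (9 ± √17)/2 = (9 ± 4.1231)/2 ≈ 6.5616 or 2.4384.
  Sorted: λ_1 = 10,  λ_2 = 6.5616,  λ_3 = 2.4384  (check: sum = 19 = tr ✓).

Step 4 — unit eigenvector for λ_1 = 10: v spans the null space of (Sigma - λ_1 I), whose rows are
  r_1 = (-7, 1, -1),  r_2 = (1, -2, 2),  r_3 = (-1, 2, -2).
  v is orthogonal to every row, so take v ∝ r_1 × r_2 = ((1)·(2) - (-1)·(-2), (-1)·(1) - (-7)·(2), (-7)·(-2) - (1)·(1)) = (0, 13, 13).
  Rescale (divide by 13): u = (0, 1, 1).
  ||u|| = √((0)² + (1)² + (1)²) = √(2) ≈ 1.4142,  v_1 = u/||u|| ≈ (0, 0.7071, 0.7071) (||v_1|| = 1).

λ_1 = 10,  λ_2 = 6.5616,  λ_3 = 2.4384;  v_1 ≈ (0, 0.7071, 0.7071)


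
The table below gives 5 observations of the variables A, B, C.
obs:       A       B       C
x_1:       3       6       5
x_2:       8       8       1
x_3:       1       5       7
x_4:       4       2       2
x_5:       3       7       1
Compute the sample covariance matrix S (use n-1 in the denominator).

Step 1 — column means:
  mean(A) = (3 + 8 + 1 + 4 + 3) / 5 = 19/5 = 3.8
  mean(B) = (6 + 8 + 5 + 2 + 7) / 5 = 28/5 = 5.6
  mean(C) = (5 + 1 + 7 + 2 + 1) / 5 = 16/5 = 3.2

Step 2 — sample covariance S[i,j] = (1/(n-1)) · Σ_k (x_{k,i} - mean_i) · (x_{k,j} - mean_j), with n-1 = 4.
  S[A,A] = ((-0.8)·(-0.8) + (4.2)·(4.2) + (-2.8)·(-2.8) + (0.2)·(0.2) + (-0.8)·(-0.8)) / 4 = 26.8/4 = 6.7
  S[A,B] = ((-0.8)·(0.4) + (4.2)·(2.4) + (-2.8)·(-0.6) + (0.2)·(-3.6) + (-0.8)·(1.4)) / 4 = 9.6/4 = 2.4
  S[A,C] = ((-0.8)·(1.8) + (4.2)·(-2.2) + (-2.8)·(3.8) + (0.2)·(-1.2) + (-0.8)·(-2.2)) / 4 = -19.8/4 = -4.95
  S[B,B] = ((0.4)·(0.4) + (2.4)·(2.4) + (-0.6)·(-0.6) + (-3.6)·(-3.6) + (1.4)·(1.4)) / 4 = 21.2/4 = 5.3
  S[B,C] = ((0.4)·(1.8) + (2.4)·(-2.2) + (-0.6)·(3.8) + (-3.6)·(-1.2) + (1.4)·(-2.2)) / 4 = -5.6/4 = -1.4
  S[C,C] = ((1.8)·(1.8) + (-2.2)·(-2.2) + (3.8)·(3.8) + (-1.2)·(-1.2) + (-2.2)·(-2.2)) / 4 = 28.8/4 = 7.2

S is symmetric (S[j,i] = S[i,j]). Assembling:

S = [[6.7, 2.4, -4.95],
 [2.4, 5.3, -1.4],
 [-4.95, -1.4, 7.2]]


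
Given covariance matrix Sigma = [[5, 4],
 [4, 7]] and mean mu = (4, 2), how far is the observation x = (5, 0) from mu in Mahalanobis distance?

Step 1 — centre the observation: (x - mu) = (1, -2).

Step 2 — invert Sigma. det(Sigma) = 5·7 - (4)² = 19.
  Sigma^{-1} = (1/det) · [[d, -b], [-b, a]] = [[0.3684, -0.2105],
 [-0.2105, 0.2632]].

Step 3 — form the quadratic (x - mu)^T · Sigma^{-1} · (x - mu):
  Sigma^{-1} · (x - mu) = (0.7895, -0.7368).
  (x - mu)^T · [Sigma^{-1} · (x - mu)] = (1)·(0.7895) + (-2)·(-0.7368) = 2.2632.

Step 4 — take square root: d = √(2.2632) ≈ 1.5044.

d(x, mu) = √(2.2632) ≈ 1.5044


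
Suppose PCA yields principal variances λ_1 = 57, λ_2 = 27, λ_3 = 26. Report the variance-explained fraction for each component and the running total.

Step 1 — total variance = trace(Sigma) = Σ λ_i = 57 + 27 + 26 = 110.

Step 2 — fraction explained by component i = λ_i / Σ λ:
  PC1: 57/110 = 0.5182
  PC2: 27/110 = 0.2455
  PC3: 26/110 = 0.2364

Step 3 — cumulative fraction after k components = (λ_1 + ... + λ_k) / Σ λ:
  k = 1: 57/110 = 0.5182
  k = 2: (57 + 27)/110 = 84/110 = 0.7636
  k = 3: (57 + 27 + 26)/110 = 110/110 = 1

Summary (fraction, with percent):

explained: PC1 0.5182 (51.82%), PC2 0.2455 (24.55%), PC3 0.2364 (23.64%);  cumulative: 0.5182, 0.7636, 1


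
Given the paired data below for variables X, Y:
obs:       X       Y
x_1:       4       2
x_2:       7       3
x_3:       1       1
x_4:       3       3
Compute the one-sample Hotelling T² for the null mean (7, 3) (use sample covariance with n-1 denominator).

Step 1 — sample mean vector:
  mean(X) = (4 + 7 + 1 + 3) / 4 = 15/4 = 3.75
  mean(Y) = (2 + 3 + 1 + 3) / 4 = 9/4 = 2.25
  x̄ = (3.75, 2.25),  deviation x̄ - mu_0 = (3.75, 2.25) - (7, 3) = (-3.25, -0.75).

Step 2 — sample covariance matrix, S[i,j] = (1/(n-1)) · Σ_k (x_{k,i} - mean_i) · (x_{k,j} - mean_j), divisor n-1 = 3:
  S[X,X] = ((0.25)·(0.25) + (3.25)·(3.25) + (-2.75)·(-2.75) + (-0.75)·(-0.75)) / 3 = 18.75/3 = 6.25
  S[X,Y] = ((0.25)·(-0.25) + (3.25)·(0.75) + (-2.75)·(-1.25) + (-0.75)·(0.75)) / 3 = 5.25/3 = 1.75
  S[Y,Y] = ((-0.25)·(-0.25) + (0.75)·(0.75) + (-1.25)·(-1.25) + (0.75)·(0.75)) / 3 = 2.75/3 = 0.9167
  S = [[6.25, 1.75],
 [1.75, 0.9167]].

Step 3 — invert S. det(S) = 6.25·0.9167 - (1.75)² = 2.6667.
  S^{-1} = (1/det) · [[d, -b], [-b, a]] = [[0.3438, -0.6563],
 [-0.6563, 2.3438]].

Step 4 — quadratic form (x̄ - mu_0)^T · S^{-1} · (x̄ - mu_0):
  S^{-1} · (x̄ - mu_0) = (-0.625, 0.375),
  (x̄ - mu_0)^T · [...] = (-3.25)·(-0.625) + (-0.75)·(0.375) = 1.75.

Step 5 — scale by n: T² = 4 · 1.75 = 7.

T² ≈ 7


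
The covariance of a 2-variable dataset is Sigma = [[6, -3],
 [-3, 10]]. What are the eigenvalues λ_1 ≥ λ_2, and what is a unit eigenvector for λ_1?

Step 1 — characteristic polynomial of 2×2 Sigma:
  det(Sigma - λI) = λ² - trace · λ + det = 0.
  trace = 6 + 10 = 16, det = 6·10 - (-3)² = 51.
Step 2 — discriminant:
  Δ = trace² - 4·det = 256 - 204 = 52.
Step 3 — eigenvalues:
  λ = (trace ± √Δ)/2 = (16 ± 7.2111)/2,
  λ_1 = 11.6056,  λ_2 = 4.3944.

Step 4 — unit eigenvector for λ_1: solve (Sigma - λ_1 I)v = 0. First row:
  (6 - 11.6056)·v_x + (-3)·v_y = 0, i.e. (-5.6056)·v_x + (-3)·v_y = 0,
  so v ∝ (b, λ_1 - a) = (-3, 5.6056); multiply by -1 so the first entry is positive: u = (3, -5.6056).
  ||u|| = √((3)² + (-5.6056)²) = √(40.4222) ≈ 6.3578,
  v_1 = u/||u|| ≈ (0.4719, -0.8817) (||v_1|| = 1).

λ_1 = 11.6056,  λ_2 = 4.3944;  v_1 ≈ (0.4719, -0.8817)


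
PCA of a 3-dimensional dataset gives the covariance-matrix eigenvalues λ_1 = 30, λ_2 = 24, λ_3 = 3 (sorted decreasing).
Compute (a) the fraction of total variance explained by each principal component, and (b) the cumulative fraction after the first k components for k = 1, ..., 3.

Step 1 — total variance = trace(Sigma) = Σ λ_i = 30 + 24 + 3 = 57.

Step 2 — fraction explained by component i = λ_i / Σ λ:
  PC1: 30/57 = 0.5263
  PC2: 24/57 = 0.4211
  PC3: 3/57 = 0.0526

Step 3 — cumulative fraction after k components = (λ_1 + ... + λ_k) / Σ λ:
  k = 1: 30/57 = 0.5263
  k = 2: (30 + 24)/57 = 54/57 = 0.9474
  k = 3: (30 + 24 + 3)/57 = 57/57 = 1

Summary (fraction, with percent):

explained: PC1 0.5263 (52.63%), PC2 0.4211 (42.11%), PC3 0.0526 (5.26%);  cumulative: 0.5263, 0.9474, 1


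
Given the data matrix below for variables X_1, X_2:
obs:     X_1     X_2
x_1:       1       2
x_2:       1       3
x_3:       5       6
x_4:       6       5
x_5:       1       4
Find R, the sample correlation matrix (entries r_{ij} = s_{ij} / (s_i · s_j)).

Step 1 — column means:
  mean(X_1) = (1 + 1 + 5 + 6 + 1) / 5 = 14/5 = 2.8
  mean(X_2) = (2 + 3 + 6 + 5 + 4) / 5 = 20/5 = 4

Step 2 — sample variances and covariances s[i,j] = (1/(n-1)) · Σ_k (x_{k,i} - mean_i) · (x_{k,j} - mean_j), with n-1 = 4:
  s[X_1,X_1] = ((-1.8)·(-1.8) + (-1.8)·(-1.8) + (2.2)·(2.2) + (3.2)·(3.2) + (-1.8)·(-1.8)) / 4 = 24.8/4 = 6.2
  s[X_1,X_2] = ((-1.8)·(-2) + (-1.8)·(-1) + (2.2)·(2) + (3.2)·(1) + (-1.8)·(0)) / 4 = 13/4 = 3.25
  s[X_2,X_2] = ((-2)·(-2) + (-1)·(-1) + (2)·(2) + (1)·(1) + (0)·(0)) / 4 = 10/4 = 2.5
  Sample standard deviations s_i = √(s[i,i]):
  s(X_1) = √(6.2) = 2.49
  s(X_2) = √(2.5) = 1.5811

Step 3 — r_{ij} = s_{ij} / (s_i · s_j):
  r[X_1,X_1] = 1 (diagonal).
  r[X_1,X_2] = 3.25 / (2.49 · 1.5811) = 3.25 / 3.937 = 0.8255
  r[X_2,X_2] = 1 (diagonal).

R is symmetric with unit diagonal. Assembling:

R = [[1, 0.8255],
 [0.8255, 1]]


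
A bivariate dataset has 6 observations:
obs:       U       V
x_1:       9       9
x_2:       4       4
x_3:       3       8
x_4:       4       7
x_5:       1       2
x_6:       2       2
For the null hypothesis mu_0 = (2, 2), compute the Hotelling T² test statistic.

Step 1 — sample mean vector:
  mean(U) = (9 + 4 + 3 + 4 + 1 + 2) / 6 = 23/6 = 3.8333
  mean(V) = (9 + 4 + 8 + 7 + 2 + 2) / 6 = 32/6 = 5.3333
  x̄ = (3.8333, 5.3333),  deviation x̄ - mu_0 = (3.8333, 5.3333) - (2, 2) = (1.8333, 3.3333).

Step 2 — sample covariance matrix, S[i,j] = (1/(n-1)) · Σ_k (x_{k,i} - mean_i) · (x_{k,j} - mean_j), divisor n-1 = 5:
  S[U,U] = ((5.1667)·(5.1667) + (0.1667)·(0.1667) + (-0.8333)·(-0.8333) + (0.1667)·(0.1667) + (-2.8333)·(-2.8333) + (-1.8333)·(-1.8333)) / 5 = 38.8333/5 = 7.7667
  S[U,V] = ((5.1667)·(3.6667) + (0.1667)·(-1.3333) + (-0.8333)·(2.6667) + (0.1667)·(1.6667) + (-2.8333)·(-3.3333) + (-1.8333)·(-3.3333)) / 5 = 32.3333/5 = 6.4667
  S[V,V] = ((3.6667)·(3.6667) + (-1.3333)·(-1.3333) + (2.6667)·(2.6667) + (1.6667)·(1.6667) + (-3.3333)·(-3.3333) + (-3.3333)·(-3.3333)) / 5 = 47.3333/5 = 9.4667
  S = [[7.7667, 6.4667],
 [6.4667, 9.4667]].

Step 3 — invert S. det(S) = 7.7667·9.4667 - (6.4667)² = 31.7067.
  S^{-1} = (1/det) · [[d, -b], [-b, a]] = [[0.2986, -0.204],
 [-0.204, 0.245]].

Step 4 — quadratic form (x̄ - mu_0)^T · S^{-1} · (x̄ - mu_0):
  S^{-1} · (x̄ - mu_0) = (-0.1325, 0.4426),
  (x̄ - mu_0)^T · [...] = (1.8333)·(-0.1325) + (3.3333)·(0.4426) = 1.2325.

Step 5 — scale by n: T² = 6 · 1.2325 = 7.3949.

T² ≈ 7.3949


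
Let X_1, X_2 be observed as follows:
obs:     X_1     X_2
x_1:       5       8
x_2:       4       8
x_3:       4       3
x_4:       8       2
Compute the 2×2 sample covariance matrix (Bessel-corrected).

Step 1 — column means:
  mean(X_1) = (5 + 4 + 4 + 8) / 4 = 21/4 = 5.25
  mean(X_2) = (8 + 8 + 3 + 2) / 4 = 21/4 = 5.25

Step 2 — sample covariance S[i,j] = (1/(n-1)) · Σ_k (x_{k,i} - mean_i) · (x_{k,j} - mean_j), with n-1 = 3.
  S[X_1,X_1] = ((-0.25)·(-0.25) + (-1.25)·(-1.25) + (-1.25)·(-1.25) + (2.75)·(2.75)) / 3 = 10.75/3 = 3.5833
  S[X_1,X_2] = ((-0.25)·(2.75) + (-1.25)·(2.75) + (-1.25)·(-2.25) + (2.75)·(-3.25)) / 3 = -10.25/3 = -3.4167
  S[X_2,X_2] = ((2.75)·(2.75) + (2.75)·(2.75) + (-2.25)·(-2.25) + (-3.25)·(-3.25)) / 3 = 30.75/3 = 10.25

S is symmetric (S[j,i] = S[i,j]). Assembling:

S = [[3.5833, -3.4167],
 [-3.4167, 10.25]]


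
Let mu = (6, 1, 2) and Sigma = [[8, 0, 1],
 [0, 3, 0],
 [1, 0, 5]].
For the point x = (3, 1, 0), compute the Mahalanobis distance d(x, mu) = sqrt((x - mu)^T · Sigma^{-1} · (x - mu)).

Step 1 — centre the observation: (x - mu) = (-3, 0, -2).

Step 2 — invert Sigma (cofactor / det for 3×3, or solve directly):
  Sigma^{-1} = [[0.1282, 0, -0.0256],
 [0, 0.3333, 0],
 [-0.0256, 0, 0.2051]].

Step 3 — form the quadratic (x - mu)^T · Sigma^{-1} · (x - mu):
  Sigma^{-1} · (x - mu) = (-0.3333, 0, -0.3333).
  (x - mu)^T · [Sigma^{-1} · (x - mu)] = (-3)·(-0.3333) + (0)·(0) + (-2)·(-0.3333) = 1.6667.

Step 4 — take square root: d = √(1.6667) ≈ 1.291.

d(x, mu) = √(1.6667) ≈ 1.291


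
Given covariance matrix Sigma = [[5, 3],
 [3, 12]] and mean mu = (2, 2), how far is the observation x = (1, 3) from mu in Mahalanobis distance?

Step 1 — centre the observation: (x - mu) = (-1, 1).

Step 2 — invert Sigma. det(Sigma) = 5·12 - (3)² = 51.
  Sigma^{-1} = (1/det) · [[d, -b], [-b, a]] = [[0.2353, -0.0588],
 [-0.0588, 0.098]].

Step 3 — form the quadratic (x - mu)^T · Sigma^{-1} · (x - mu):
  Sigma^{-1} · (x - mu) = (-0.2941, 0.1569).
  (x - mu)^T · [Sigma^{-1} · (x - mu)] = (-1)·(-0.2941) + (1)·(0.1569) = 0.451.

Step 4 — take square root: d = √(0.451) ≈ 0.6716.

d(x, mu) = √(0.451) ≈ 0.6716


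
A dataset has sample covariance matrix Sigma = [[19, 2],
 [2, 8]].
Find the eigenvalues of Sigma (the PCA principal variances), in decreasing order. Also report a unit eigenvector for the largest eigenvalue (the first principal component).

Step 1 — characteristic polynomial of 2×2 Sigma:
  det(Sigma - λI) = λ² - trace · λ + det = 0.
  trace = 19 + 8 = 27, det = 19·8 - (2)² = 148.
Step 2 — discriminant:
  Δ = trace² - 4·det = 729 - 592 = 137.
Step 3 — eigenvalues:
  λ = (trace ± √Δ)/2 = (27 ± 11.7047)/2,
  λ_1 = 19.3523,  λ_2 = 7.6477.

Step 4 — unit eigenvector for λ_1: solve (Sigma - λ_1 I)v = 0. First row:
  (19 - 19.3523)·v_x + (2)·v_y = 0, i.e. (-0.3523)·v_x + (2)·v_y = 0,
  so v ∝ (b, λ_1 - a) = (2, 0.3523) = u.
  ||u|| = √((2)² + (0.3523)²) = √(4.1242) ≈ 2.0308,
  v_1 = u/||u|| ≈ (0.9848, 0.1735) (||v_1|| = 1).

λ_1 = 19.3523,  λ_2 = 7.6477;  v_1 ≈ (0.9848, 0.1735)


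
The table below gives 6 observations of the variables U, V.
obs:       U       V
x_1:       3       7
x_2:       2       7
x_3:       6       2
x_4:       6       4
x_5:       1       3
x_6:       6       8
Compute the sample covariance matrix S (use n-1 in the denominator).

Step 1 — column means:
  mean(U) = (3 + 2 + 6 + 6 + 1 + 6) / 6 = 24/6 = 4
  mean(V) = (7 + 7 + 2 + 4 + 3 + 8) / 6 = 31/6 = 5.1667

Step 2 — sample covariance S[i,j] = (1/(n-1)) · Σ_k (x_{k,i} - mean_i) · (x_{k,j} - mean_j), with n-1 = 5.
  S[U,U] = ((-1)·(-1) + (-2)·(-2) + (2)·(2) + (2)·(2) + (-3)·(-3) + (2)·(2)) / 5 = 26/5 = 5.2
  S[U,V] = ((-1)·(1.8333) + (-2)·(1.8333) + (2)·(-3.1667) + (2)·(-1.1667) + (-3)·(-2.1667) + (2)·(2.8333)) / 5 = -2/5 = -0.4
  S[V,V] = ((1.8333)·(1.8333) + (1.8333)·(1.8333) + (-3.1667)·(-3.1667) + (-1.1667)·(-1.1667) + (-2.1667)·(-2.1667) + (2.8333)·(2.8333)) / 5 = 30.8333/5 = 6.1667

S is symmetric (S[j,i] = S[i,j]). Assembling:

S = [[5.2, -0.4],
 [-0.4, 6.1667]]


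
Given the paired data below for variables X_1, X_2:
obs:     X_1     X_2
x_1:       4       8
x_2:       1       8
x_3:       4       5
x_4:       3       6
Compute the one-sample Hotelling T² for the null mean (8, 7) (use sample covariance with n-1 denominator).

Step 1 — sample mean vector:
  mean(X_1) = (4 + 1 + 4 + 3) / 4 = 12/4 = 3
  mean(X_2) = (8 + 8 + 5 + 6) / 4 = 27/4 = 6.75
  x̄ = (3, 6.75),  deviation x̄ - mu_0 = (3, 6.75) - (8, 7) = (-5, -0.25).

Step 2 — sample covariance matrix, S[i,j] = (1/(n-1)) · Σ_k (x_{k,i} - mean_i) · (x_{k,j} - mean_j), divisor n-1 = 3:
  S[X_1,X_1] = ((1)·(1) + (-2)·(-2) + (1)·(1) + (0)·(0)) / 3 = 6/3 = 2
  S[X_1,X_2] = ((1)·(1.25) + (-2)·(1.25) + (1)·(-1.75) + (0)·(-0.75)) / 3 = -3/3 = -1
  S[X_2,X_2] = ((1.25)·(1.25) + (1.25)·(1.25) + (-1.75)·(-1.75) + (-0.75)·(-0.75)) / 3 = 6.75/3 = 2.25
  S = [[2, -1],
 [-1, 2.25]].

Step 3 — invert S. det(S) = 2·2.25 - (-1)² = 3.5.
  S^{-1} = (1/det) · [[d, -b], [-b, a]] = [[0.6429, 0.2857],
 [0.2857, 0.5714]].

Step 4 — quadratic form (x̄ - mu_0)^T · S^{-1} · (x̄ - mu_0):
  S^{-1} · (x̄ - mu_0) = (-3.2857, -1.5714),
  (x̄ - mu_0)^T · [...] = (-5)·(-3.2857) + (-0.25)·(-1.5714) = 16.8214.

Step 5 — scale by n: T² = 4 · 16.8214 = 67.2857.

T² ≈ 67.2857


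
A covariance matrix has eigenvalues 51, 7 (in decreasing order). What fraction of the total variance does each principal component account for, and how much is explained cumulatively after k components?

Step 1 — total variance = trace(Sigma) = Σ λ_i = 51 + 7 = 58.

Step 2 — fraction explained by component i = λ_i / Σ λ:
  PC1: 51/58 = 0.8793
  PC2: 7/58 = 0.1207

Step 3 — cumulative fraction after k components = (λ_1 + ... + λ_k) / Σ λ:
  k = 1: 51/58 = 0.8793
  k = 2: (51 + 7)/58 = 58/58 = 1

Summary (fraction, with percent):

explained: PC1 0.8793 (87.93%), PC2 0.1207 (12.07%);  cumulative: 0.8793, 1


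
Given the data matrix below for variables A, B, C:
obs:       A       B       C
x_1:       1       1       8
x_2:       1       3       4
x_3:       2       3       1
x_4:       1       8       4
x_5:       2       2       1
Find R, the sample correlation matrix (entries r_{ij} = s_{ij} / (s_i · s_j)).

Step 1 — column means:
  mean(A) = (1 + 1 + 2 + 1 + 2) / 5 = 7/5 = 1.4
  mean(B) = (1 + 3 + 3 + 8 + 2) / 5 = 17/5 = 3.4
  mean(C) = (8 + 4 + 1 + 4 + 1) / 5 = 18/5 = 3.6

Step 2 — sample variances and covariances s[i,j] = (1/(n-1)) · Σ_k (x_{k,i} - mean_i) · (x_{k,j} - mean_j), with n-1 = 4:
  s[A,A] = ((-0.4)·(-0.4) + (-0.4)·(-0.4) + (0.6)·(0.6) + (-0.4)·(-0.4) + (0.6)·(0.6)) / 4 = 1.2/4 = 0.3
  s[A,B] = ((-0.4)·(-2.4) + (-0.4)·(-0.4) + (0.6)·(-0.4) + (-0.4)·(4.6) + (0.6)·(-1.4)) / 4 = -1.8/4 = -0.45
  s[A,C] = ((-0.4)·(4.4) + (-0.4)·(0.4) + (0.6)·(-2.6) + (-0.4)·(0.4) + (0.6)·(-2.6)) / 4 = -5.2/4 = -1.3
  s[B,B] = ((-2.4)·(-2.4) + (-0.4)·(-0.4) + (-0.4)·(-0.4) + (4.6)·(4.6) + (-1.4)·(-1.4)) / 4 = 29.2/4 = 7.3
  s[B,C] = ((-2.4)·(4.4) + (-0.4)·(0.4) + (-0.4)·(-2.6) + (4.6)·(0.4) + (-1.4)·(-2.6)) / 4 = -4.2/4 = -1.05
  s[C,C] = ((4.4)·(4.4) + (0.4)·(0.4) + (-2.6)·(-2.6) + (0.4)·(0.4) + (-2.6)·(-2.6)) / 4 = 33.2/4 = 8.3
  Sample standard deviations s_i = √(s[i,i]):
  s(A) = √(0.3) = 0.5477
  s(B) = √(7.3) = 2.7019
  s(C) = √(8.3) = 2.881

Step 3 — r_{ij} = s_{ij} / (s_i · s_j):
  r[A,A] = 1 (diagonal).
  r[A,B] = -0.45 / (0.5477 · 2.7019) = -0.45 / 1.4799 = -0.3041
  r[A,C] = -1.3 / (0.5477 · 2.881) = -1.3 / 1.578 = -0.8238
  r[B,B] = 1 (diagonal).
  r[B,C] = -1.05 / (2.7019 · 2.881) = -1.05 / 7.784 = -0.1349
  r[C,C] = 1 (diagonal).

R is symmetric with unit diagonal. Assembling:

R = [[1, -0.3041, -0.8238],
 [-0.3041, 1, -0.1349],
 [-0.8238, -0.1349, 1]]


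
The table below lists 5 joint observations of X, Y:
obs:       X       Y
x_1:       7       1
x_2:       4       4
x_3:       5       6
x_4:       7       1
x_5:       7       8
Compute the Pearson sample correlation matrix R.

Step 1 — column means:
  mean(X) = (7 + 4 + 5 + 7 + 7) / 5 = 30/5 = 6
  mean(Y) = (1 + 4 + 6 + 1 + 8) / 5 = 20/5 = 4

Step 2 — sample variances and covariances s[i,j] = (1/(n-1)) · Σ_k (x_{k,i} - mean_i) · (x_{k,j} - mean_j), with n-1 = 4:
  s[X,X] = ((1)·(1) + (-2)·(-2) + (-1)·(-1) + (1)·(1) + (1)·(1)) / 4 = 8/4 = 2
  s[X,Y] = ((1)·(-3) + (-2)·(0) + (-1)·(2) + (1)·(-3) + (1)·(4)) / 4 = -4/4 = -1
  s[Y,Y] = ((-3)·(-3) + (0)·(0) + (2)·(2) + (-3)·(-3) + (4)·(4)) / 4 = 38/4 = 9.5
  Sample standard deviations s_i = √(s[i,i]):
  s(X) = √(2) = 1.4142
  s(Y) = √(9.5) = 3.0822

Step 3 — r_{ij} = s_{ij} / (s_i · s_j):
  r[X,X] = 1 (diagonal).
  r[X,Y] = -1 / (1.4142 · 3.0822) = -1 / 4.3589 = -0.2294
  r[Y,Y] = 1 (diagonal).

R is symmetric with unit diagonal. Assembling:

R = [[1, -0.2294],
 [-0.2294, 1]]


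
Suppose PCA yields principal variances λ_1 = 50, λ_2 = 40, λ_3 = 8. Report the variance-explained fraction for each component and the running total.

Step 1 — total variance = trace(Sigma) = Σ λ_i = 50 + 40 + 8 = 98.

Step 2 — fraction explained by component i = λ_i / Σ λ:
  PC1: 50/98 = 0.5102
  PC2: 40/98 = 0.4082
  PC3: 8/98 = 0.0816

Step 3 — cumulative fraction after k components = (λ_1 + ... + λ_k) / Σ λ:
  k = 1: 50/98 = 0.5102
  k = 2: (50 + 40)/98 = 90/98 = 0.9184
  k = 3: (50 + 40 + 8)/98 = 98/98 = 1

Summary (fraction, with percent):

explained: PC1 0.5102 (51.02%), PC2 0.4082 (40.82%), PC3 0.0816 (8.16%);  cumulative: 0.5102, 0.9184, 1


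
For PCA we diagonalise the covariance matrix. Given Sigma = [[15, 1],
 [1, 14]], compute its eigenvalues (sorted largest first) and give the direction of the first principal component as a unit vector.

Step 1 — characteristic polynomial of 2×2 Sigma:
  det(Sigma - λI) = λ² - trace · λ + det = 0.
  trace = 15 + 14 = 29, det = 15·14 - (1)² = 209.
Step 2 — discriminant:
  Δ = trace² - 4·det = 841 - 836 = 5.
Step 3 — eigenvalues:
  λ = (trace ± √Δ)/2 = (29 ± 2.2361)/2,
  λ_1 = 15.618,  λ_2 = 13.382.

Step 4 — unit eigenvector for λ_1: solve (Sigma - λ_1 I)v = 0. First row:
  (15 - 15.618)·v_x + (1)·v_y = 0, i.e. (-0.618)·v_x + (1)·v_y = 0,
  so v ∝ (b, λ_1 - a) = (1, 0.618) = u.
  ||u|| = √((1)² + (0.618)²) = √(1.382) ≈ 1.1756,
  v_1 = u/||u|| ≈ (0.8507, 0.5257) (||v_1|| = 1).

λ_1 = 15.618,  λ_2 = 13.382;  v_1 ≈ (0.8507, 0.5257)


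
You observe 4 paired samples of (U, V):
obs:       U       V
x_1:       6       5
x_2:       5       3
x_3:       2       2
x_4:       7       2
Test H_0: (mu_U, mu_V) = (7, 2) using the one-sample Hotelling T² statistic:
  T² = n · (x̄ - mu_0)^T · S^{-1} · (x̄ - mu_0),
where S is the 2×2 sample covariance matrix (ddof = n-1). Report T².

Step 1 — sample mean vector:
  mean(U) = (6 + 5 + 2 + 7) / 4 = 20/4 = 5
  mean(V) = (5 + 3 + 2 + 2) / 4 = 12/4 = 3
  x̄ = (5, 3),  deviation x̄ - mu_0 = (5, 3) - (7, 2) = (-2, 1).

Step 2 — sample covariance matrix, S[i,j] = (1/(n-1)) · Σ_k (x_{k,i} - mean_i) · (x_{k,j} - mean_j), divisor n-1 = 3:
  S[U,U] = ((1)·(1) + (0)·(0) + (-3)·(-3) + (2)·(2)) / 3 = 14/3 = 4.6667
  S[U,V] = ((1)·(2) + (0)·(0) + (-3)·(-1) + (2)·(-1)) / 3 = 3/3 = 1
  S[V,V] = ((2)·(2) + (0)·(0) + (-1)·(-1) + (-1)·(-1)) / 3 = 6/3 = 2
  S = [[4.6667, 1],
 [1, 2]].

Step 3 — invert S. det(S) = 4.6667·2 - (1)² = 8.3333.
  S^{-1} = (1/det) · [[d, -b], [-b, a]] = [[0.24, -0.12],
 [-0.12, 0.56]].

Step 4 — quadratic form (x̄ - mu_0)^T · S^{-1} · (x̄ - mu_0):
  S^{-1} · (x̄ - mu_0) = (-0.6, 0.8),
  (x̄ - mu_0)^T · [...] = (-2)·(-0.6) + (1)·(0.8) = 2.

Step 5 — scale by n: T² = 4 · 2 = 8.

T² ≈ 8


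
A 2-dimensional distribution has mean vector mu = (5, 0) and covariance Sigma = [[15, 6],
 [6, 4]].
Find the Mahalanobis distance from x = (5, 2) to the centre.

Step 1 — centre the observation: (x - mu) = (0, 2).

Step 2 — invert Sigma. det(Sigma) = 15·4 - (6)² = 24.
  Sigma^{-1} = (1/det) · [[d, -b], [-b, a]] = [[0.1667, -0.25],
 [-0.25, 0.625]].

Step 3 — form the quadratic (x - mu)^T · Sigma^{-1} · (x - mu):
  Sigma^{-1} · (x - mu) = (-0.5, 1.25).
  (x - mu)^T · [Sigma^{-1} · (x - mu)] = (0)·(-0.5) + (2)·(1.25) = 2.5.

Step 4 — take square root: d = √(2.5) ≈ 1.5811.

d(x, mu) = √(2.5) ≈ 1.5811


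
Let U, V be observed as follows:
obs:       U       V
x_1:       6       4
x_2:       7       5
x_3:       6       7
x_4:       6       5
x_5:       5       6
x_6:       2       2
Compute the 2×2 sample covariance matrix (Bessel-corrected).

Step 1 — column means:
  mean(U) = (6 + 7 + 6 + 6 + 5 + 2) / 6 = 32/6 = 5.3333
  mean(V) = (4 + 5 + 7 + 5 + 6 + 2) / 6 = 29/6 = 4.8333

Step 2 — sample covariance S[i,j] = (1/(n-1)) · Σ_k (x_{k,i} - mean_i) · (x_{k,j} - mean_j), with n-1 = 5.
  S[U,U] = ((0.6667)·(0.6667) + (1.6667)·(1.6667) + (0.6667)·(0.6667) + (0.6667)·(0.6667) + (-0.3333)·(-0.3333) + (-3.3333)·(-3.3333)) / 5 = 15.3333/5 = 3.0667
  S[U,V] = ((0.6667)·(-0.8333) + (1.6667)·(0.1667) + (0.6667)·(2.1667) + (0.6667)·(0.1667) + (-0.3333)·(1.1667) + (-3.3333)·(-2.8333)) / 5 = 10.3333/5 = 2.0667
  S[V,V] = ((-0.8333)·(-0.8333) + (0.1667)·(0.1667) + (2.1667)·(2.1667) + (0.1667)·(0.1667) + (1.1667)·(1.1667) + (-2.8333)·(-2.8333)) / 5 = 14.8333/5 = 2.9667

S is symmetric (S[j,i] = S[i,j]). Assembling:

S = [[3.0667, 2.0667],
 [2.0667, 2.9667]]


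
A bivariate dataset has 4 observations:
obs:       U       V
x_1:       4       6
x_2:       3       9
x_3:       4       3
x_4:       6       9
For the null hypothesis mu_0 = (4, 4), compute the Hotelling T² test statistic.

Step 1 — sample mean vector:
  mean(U) = (4 + 3 + 4 + 6) / 4 = 17/4 = 4.25
  mean(V) = (6 + 9 + 3 + 9) / 4 = 27/4 = 6.75
  x̄ = (4.25, 6.75),  deviation x̄ - mu_0 = (4.25, 6.75) - (4, 4) = (0.25, 2.75).

Step 2 — sample covariance matrix, S[i,j] = (1/(n-1)) · Σ_k (x_{k,i} - mean_i) · (x_{k,j} - mean_j), divisor n-1 = 3:
  S[U,U] = ((-0.25)·(-0.25) + (-1.25)·(-1.25) + (-0.25)·(-0.25) + (1.75)·(1.75)) / 3 = 4.75/3 = 1.5833
  S[U,V] = ((-0.25)·(-0.75) + (-1.25)·(2.25) + (-0.25)·(-3.75) + (1.75)·(2.25)) / 3 = 2.25/3 = 0.75
  S[V,V] = ((-0.75)·(-0.75) + (2.25)·(2.25) + (-3.75)·(-3.75) + (2.25)·(2.25)) / 3 = 24.75/3 = 8.25
  S = [[1.5833, 0.75],
 [0.75, 8.25]].

Step 3 — invert S. det(S) = 1.5833·8.25 - (0.75)² = 12.5.
  S^{-1} = (1/det) · [[d, -b], [-b, a]] = [[0.66, -0.06],
 [-0.06, 0.1267]].

Step 4 — quadratic form (x̄ - mu_0)^T · S^{-1} · (x̄ - mu_0):
  S^{-1} · (x̄ - mu_0) = (0, 0.3333),
  (x̄ - mu_0)^T · [...] = (0.25)·(0) + (2.75)·(0.3333) = 0.9167.

Step 5 — scale by n: T² = 4 · 0.9167 = 3.6667.

T² ≈ 3.6667


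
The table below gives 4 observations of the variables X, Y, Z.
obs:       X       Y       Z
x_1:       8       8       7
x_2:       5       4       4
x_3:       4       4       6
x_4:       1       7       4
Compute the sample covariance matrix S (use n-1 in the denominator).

Step 1 — column means:
  mean(X) = (8 + 5 + 4 + 1) / 4 = 18/4 = 4.5
  mean(Y) = (8 + 4 + 4 + 7) / 4 = 23/4 = 5.75
  mean(Z) = (7 + 4 + 6 + 4) / 4 = 21/4 = 5.25

Step 2 — sample covariance S[i,j] = (1/(n-1)) · Σ_k (x_{k,i} - mean_i) · (x_{k,j} - mean_j), with n-1 = 3.
  S[X,X] = ((3.5)·(3.5) + (0.5)·(0.5) + (-0.5)·(-0.5) + (-3.5)·(-3.5)) / 3 = 25/3 = 8.3333
  S[X,Y] = ((3.5)·(2.25) + (0.5)·(-1.75) + (-0.5)·(-1.75) + (-3.5)·(1.25)) / 3 = 3.5/3 = 1.1667
  S[X,Z] = ((3.5)·(1.75) + (0.5)·(-1.25) + (-0.5)·(0.75) + (-3.5)·(-1.25)) / 3 = 9.5/3 = 3.1667
  S[Y,Y] = ((2.25)·(2.25) + (-1.75)·(-1.75) + (-1.75)·(-1.75) + (1.25)·(1.25)) / 3 = 12.75/3 = 4.25
  S[Y,Z] = ((2.25)·(1.75) + (-1.75)·(-1.25) + (-1.75)·(0.75) + (1.25)·(-1.25)) / 3 = 3.25/3 = 1.0833
  S[Z,Z] = ((1.75)·(1.75) + (-1.25)·(-1.25) + (0.75)·(0.75) + (-1.25)·(-1.25)) / 3 = 6.75/3 = 2.25

S is symmetric (S[j,i] = S[i,j]). Assembling:

S = [[8.3333, 1.1667, 3.1667],
 [1.1667, 4.25, 1.0833],
 [3.1667, 1.0833, 2.25]]


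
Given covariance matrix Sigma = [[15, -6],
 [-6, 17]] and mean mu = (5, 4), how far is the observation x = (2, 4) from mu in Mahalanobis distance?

Step 1 — centre the observation: (x - mu) = (-3, 0).

Step 2 — invert Sigma. det(Sigma) = 15·17 - (-6)² = 219.
  Sigma^{-1} = (1/det) · [[d, -b], [-b, a]] = [[0.0776, 0.0274],
 [0.0274, 0.0685]].

Step 3 — form the quadratic (x - mu)^T · Sigma^{-1} · (x - mu):
  Sigma^{-1} · (x - mu) = (-0.2329, -0.0822).
  (x - mu)^T · [Sigma^{-1} · (x - mu)] = (-3)·(-0.2329) + (0)·(-0.0822) = 0.6986.

Step 4 — take square root: d = √(0.6986) ≈ 0.8358.

d(x, mu) = √(0.6986) ≈ 0.8358


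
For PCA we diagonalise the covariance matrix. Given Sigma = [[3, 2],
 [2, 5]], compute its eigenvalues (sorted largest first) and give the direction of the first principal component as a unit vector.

Step 1 — characteristic polynomial of 2×2 Sigma:
  det(Sigma - λI) = λ² - trace · λ + det = 0.
  trace = 3 + 5 = 8, det = 3·5 - (2)² = 11.
Step 2 — discriminant:
  Δ = trace² - 4·det = 64 - 44 = 20.
Step 3 — eigenvalues:
  λ = (trace ± √Δ)/2 = (8 ± 4.4721)/2,
  λ_1 = 6.2361,  λ_2 = 1.7639.

Step 4 — unit eigenvector for λ_1: solve (Sigma - λ_1 I)v = 0. First row:
  (3 - 6.2361)·v_x + (2)·v_y = 0, i.e. (-3.2361)·v_x + (2)·v_y = 0,
  so v ∝ (b, λ_1 - a) = (2, 3.2361) = u.
  ||u|| = √((2)² + (3.2361)²) = √(14.4721) ≈ 3.8042,
  v_1 = u/||u|| ≈ (0.5257, 0.8507) (||v_1|| = 1).

λ_1 = 6.2361,  λ_2 = 1.7639;  v_1 ≈ (0.5257, 0.8507)
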